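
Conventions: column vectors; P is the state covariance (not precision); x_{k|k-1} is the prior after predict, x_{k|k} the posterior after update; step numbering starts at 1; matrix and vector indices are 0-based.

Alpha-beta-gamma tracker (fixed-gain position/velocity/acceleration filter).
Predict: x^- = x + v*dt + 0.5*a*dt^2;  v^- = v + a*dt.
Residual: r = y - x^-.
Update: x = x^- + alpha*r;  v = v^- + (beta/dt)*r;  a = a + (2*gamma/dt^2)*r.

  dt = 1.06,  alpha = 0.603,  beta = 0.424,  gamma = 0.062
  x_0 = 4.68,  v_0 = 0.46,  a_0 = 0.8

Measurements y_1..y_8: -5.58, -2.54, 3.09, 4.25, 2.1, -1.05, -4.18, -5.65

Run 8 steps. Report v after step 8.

step 1: x_pred=5.6170  r=-11.1970  x^+=-1.1348  v^+=-3.1708  a^+=-0.4357
step 2: x_pred=-4.7406  r=2.2006  x^+=-3.4136  v^+=-2.7524  a^+=-0.1928
step 3: x_pred=-6.4395  r=9.5295  x^+=-0.6932  v^+=0.8550  a^+=0.8588
step 4: x_pred=0.6956  r=3.5544  x^+=2.8389  v^+=3.1871  a^+=1.2511
step 5: x_pred=6.9201  r=-4.8201  x^+=4.0136  v^+=2.5853  a^+=0.7192
step 6: x_pred=7.1580  r=-8.2080  x^+=2.2086  v^+=0.0644  a^+=-0.1867
step 7: x_pred=2.1719  r=-6.3519  x^+=-1.6583  v^+=-2.6743  a^+=-0.8877
step 8: x_pred=-4.9917  r=-0.6583  x^+=-5.3887  v^+=-3.8785  a^+=-0.9603

v_post = -3.8785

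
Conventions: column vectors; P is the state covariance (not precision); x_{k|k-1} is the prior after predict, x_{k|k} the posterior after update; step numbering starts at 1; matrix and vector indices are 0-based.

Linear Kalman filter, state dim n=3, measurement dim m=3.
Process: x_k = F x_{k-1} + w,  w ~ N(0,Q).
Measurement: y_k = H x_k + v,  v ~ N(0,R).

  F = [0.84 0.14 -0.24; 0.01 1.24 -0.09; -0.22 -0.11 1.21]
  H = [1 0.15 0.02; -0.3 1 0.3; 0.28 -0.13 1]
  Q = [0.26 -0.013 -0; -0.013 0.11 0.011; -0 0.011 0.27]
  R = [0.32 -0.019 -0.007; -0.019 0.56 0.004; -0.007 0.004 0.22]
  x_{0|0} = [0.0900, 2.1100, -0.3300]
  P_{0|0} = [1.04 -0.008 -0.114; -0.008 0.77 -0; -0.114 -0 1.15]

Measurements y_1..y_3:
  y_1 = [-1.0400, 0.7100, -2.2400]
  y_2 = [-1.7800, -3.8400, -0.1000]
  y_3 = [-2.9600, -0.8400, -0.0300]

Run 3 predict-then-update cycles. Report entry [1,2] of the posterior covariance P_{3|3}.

P_post[1,2] = -0.0102

step 1: x^-=[0.4502, 2.6470, -0.6512]  P^-=[1.1192 0.1548 -0.6589; 0.1548 1.3034 -0.2230; -0.6589 -0.2230 2.0737]  S=[1.4881 -0.2072 -0.3867; -0.2072 2.0427 0.3401; -0.3867 0.3401 2.0812]  K=[0.7385 -0.1070 -0.0210; 0.2642 0.6467 -0.2243; -0.1949 0.1285 0.8645]  nu=[-1.8742, -1.6066, -1.3707]  x^+=[-0.7333, 1.4204, -1.6773]  P^+=[0.2371 0.0193 -0.0741; 0.0193 0.3641 -0.0067; -0.0741 -0.0067 0.2119]
step 2: x^-=[-0.0145, 1.9049, -2.0245]  P^-=[0.4815 0.0848 -0.1939; 0.0848 0.6736 -0.0800; -0.1939 -0.0800 0.6383]  S=[0.8341 -0.0398 -0.0868; -0.0398 1.2704 0.0595; -0.0868 0.0595 0.8135]  K=[0.5824 -0.0736 -0.0186; 0.2253 0.5073 -0.1899; -0.1534 0.0956 0.7074]  nu=[-2.0107, -5.1419, 2.1762]  x^+=[-0.8476, -1.5698, -0.6683]  P^+=[0.1859 0.0208 -0.0578; 0.0208 0.2882 -0.0097; -0.0578 -0.0097 0.1720]
step 3: x^-=[-0.7714, -1.8949, -0.4494]  P^-=[0.4356 0.0715 -0.1550; 0.0715 0.5573 -0.0696; -0.1550 -0.0696 0.5687]  S=[0.7832 -0.0445 -0.0570; -0.0445 1.1509 0.0550; -0.0570 0.0550 0.7583]  K=[0.5613 -0.0697 -0.0086; 0.2096 0.4641 -0.1788; -0.1416 0.0899 0.6875]  nu=[-1.8954, 0.9583, 0.3891]  x^+=[-1.9055, -1.9170, 0.1726]  P^+=[0.1791 0.0201 -0.0536; 0.0201 0.2643 -0.0102; -0.0536 -0.0102 0.1663]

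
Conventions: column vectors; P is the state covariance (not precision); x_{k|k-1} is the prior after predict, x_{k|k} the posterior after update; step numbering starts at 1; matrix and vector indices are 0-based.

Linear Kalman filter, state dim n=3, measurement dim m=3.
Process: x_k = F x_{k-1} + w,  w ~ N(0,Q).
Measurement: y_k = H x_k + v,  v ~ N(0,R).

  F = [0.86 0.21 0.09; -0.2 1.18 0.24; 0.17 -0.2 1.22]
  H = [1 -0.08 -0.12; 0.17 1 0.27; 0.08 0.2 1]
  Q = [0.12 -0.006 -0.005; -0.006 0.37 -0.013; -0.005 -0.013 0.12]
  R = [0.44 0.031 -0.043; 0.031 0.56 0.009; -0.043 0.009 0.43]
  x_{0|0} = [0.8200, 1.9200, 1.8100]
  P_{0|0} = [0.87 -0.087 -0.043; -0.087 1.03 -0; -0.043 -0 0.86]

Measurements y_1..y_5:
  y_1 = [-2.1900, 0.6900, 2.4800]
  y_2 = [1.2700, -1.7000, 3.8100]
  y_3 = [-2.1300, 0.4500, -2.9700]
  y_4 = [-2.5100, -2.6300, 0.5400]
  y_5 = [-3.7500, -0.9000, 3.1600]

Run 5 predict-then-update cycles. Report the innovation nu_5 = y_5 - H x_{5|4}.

innov = [-2.3470, 0.2542, 2.8269]

step 1: x^-=[1.2713, 2.5360, 1.9636]  P^-=[0.7778 0.0254 0.1394; 0.0254 1.9337 -0.0460; 0.1394 -0.0460 1.4544]  S=[1.2127 0.0278 -0.0384; 0.0278 2.6188 0.7801; -0.0384 0.7801 1.9715]  K=[0.6283 0.0374 0.1023; -0.1242 0.7772 -0.1361; 0.0007 -0.0892 0.7740]  nu=[-3.0228, -2.5923, -0.0925]  x^+=[-0.7343, 0.9093, 2.1211]  P^+=[0.2724 -0.0040 -0.0037; -0.0040 0.4685 -0.1396; -0.0037 -0.1396 0.3602]
step 2: x^-=[-0.2497, 1.7289, 2.2810]  P^-=[0.3378 0.0446 0.0181; 0.0446 0.9771 -0.2218; 0.0181 -0.2218 0.7496]  S=[0.7791 0.0659 -0.0720; 0.0659 1.4986 0.1862; -0.0720 0.1862 1.1364]  K=[0.4287 0.0441 0.0675; -0.0747 0.6365 -0.1291; -0.0031 -0.0898 0.6364]  nu=[1.9317, -4.0023, 1.2032]  x^+=[0.4831, -1.1179, 3.4001]  P^+=[0.1871 0.0083 -0.0057; 0.0083 0.3851 -0.1242; -0.0057 -0.1242 0.2983]
step 3: x^-=[0.4867, -0.5997, 4.4539]  P^-=[0.2752 0.0513 0.0022; 0.0513 0.8571 -0.1926; 0.0022 -0.1926 0.6424]  S=[0.7175 0.0668 -0.0797; 0.0668 1.3855 0.1608; -0.0797 0.1608 1.0334]  K=[0.3793 0.0465 0.0553; -0.0609 0.6037 -0.1152; -0.0090 -0.0824 0.5967]  nu=[-2.1302, -0.2356, -7.3429]  x^+=[-0.7385, 0.2338, 0.1111]  P^+=[0.1660 0.0122 -0.0078; 0.0122 0.3642 -0.1153; -0.0078 -0.1153 0.2799]
step 4: x^-=[-0.5760, 0.4503, -0.0368]  P^-=[0.2599 0.0541 -0.0027; 0.0541 0.8296 -0.1786; -0.0027 -0.1786 0.6082]  S=[0.7026 0.0670 -0.0821; 0.0670 1.3631 0.1601; -0.0821 0.1601 1.0029]  K=[0.3657 0.0475 0.0511; -0.0565 0.5954 -0.1080; -0.0119 -0.0787 0.5822]  nu=[-1.9024, -2.9724, 0.5328]  x^+=[-1.3858, -1.2697, 0.5298]  P^+=[0.1602 0.0136 -0.0088; 0.0136 0.3585 -0.1114; -0.0088 -0.1114 0.2731]
step 5: x^-=[-1.4107, -1.0939, 0.6647]  P^-=[0.2558 0.0553 -0.0044; 0.0553 0.8226 -0.1731; -0.0044 -0.1731 0.5953]  S=[0.6986 0.0673 -0.0828; 0.0673 1.3583 0.1608; -0.0828 0.1608 0.9917]  K=[0.3619 0.0480 0.0498; -0.0550 0.5933 -0.1049; -0.0130 -0.0772 0.5765]  nu=[-2.3470, 0.2542, 2.8269]  x^+=[-2.1073, -1.1107, 2.3052]  P^+=[0.1586 0.0141 -0.0092; 0.0141 0.3569 -0.1099; -0.0092 -0.1099 0.2705]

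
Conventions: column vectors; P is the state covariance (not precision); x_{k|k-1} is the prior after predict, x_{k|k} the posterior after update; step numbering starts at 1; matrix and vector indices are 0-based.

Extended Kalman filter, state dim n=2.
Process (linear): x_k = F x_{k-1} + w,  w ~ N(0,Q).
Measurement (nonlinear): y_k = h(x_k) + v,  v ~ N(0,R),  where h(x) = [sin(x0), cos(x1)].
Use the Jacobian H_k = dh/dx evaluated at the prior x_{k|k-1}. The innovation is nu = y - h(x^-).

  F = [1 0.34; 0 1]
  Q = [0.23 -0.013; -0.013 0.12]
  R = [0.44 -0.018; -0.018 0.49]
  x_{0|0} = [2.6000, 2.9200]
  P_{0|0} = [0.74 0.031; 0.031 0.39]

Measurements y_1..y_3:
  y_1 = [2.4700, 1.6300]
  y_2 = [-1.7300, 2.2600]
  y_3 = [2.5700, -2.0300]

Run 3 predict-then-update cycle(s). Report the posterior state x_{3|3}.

x_post = [1.7520, 1.6983]

step 1: x^-=[3.5928, 2.9200]  P^-=[1.0362 0.1506; 0.1506 0.5100]  H_jac=[-0.8999 0.0000; 0.0000 -0.2198]  S=[1.2791 0.0118; 0.0118 0.5146]  K=[-0.7285 -0.0476; -0.1040 -0.2154]  nu=[2.9061, 2.6055]  x^+=[1.3515, 2.0566]  P^+=[0.3553 0.0465; 0.0465 0.4718]
step 2: x^-=[2.0508, 2.0566]  P^-=[0.6714 0.1939; 0.1939 0.5918]  H_jac=[-0.4618 0.0000; 0.0000 -0.8843]  S=[0.5832 0.0612; 0.0612 0.9528]  K=[-0.5162 -0.1468; -0.0966 -0.5430]  nu=[-2.6170, 2.7269]  x^+=[3.0013, 0.8285]  P^+=[0.4862 0.0709; 0.0709 0.2989]
step 3: x^-=[3.2830, 0.8285]  P^-=[0.7989 0.1595; 0.1595 0.4189]  H_jac=[-0.9900 0.0000; 0.0000 -0.7369]  S=[1.2231 0.0984; 0.0984 0.7175]  K=[-0.6406 -0.0760; -0.0956 -0.4172]  nu=[2.7110, -2.7060]  x^+=[1.7520, 1.6983]  P^+=[0.2833 0.0349; 0.0349 0.2751]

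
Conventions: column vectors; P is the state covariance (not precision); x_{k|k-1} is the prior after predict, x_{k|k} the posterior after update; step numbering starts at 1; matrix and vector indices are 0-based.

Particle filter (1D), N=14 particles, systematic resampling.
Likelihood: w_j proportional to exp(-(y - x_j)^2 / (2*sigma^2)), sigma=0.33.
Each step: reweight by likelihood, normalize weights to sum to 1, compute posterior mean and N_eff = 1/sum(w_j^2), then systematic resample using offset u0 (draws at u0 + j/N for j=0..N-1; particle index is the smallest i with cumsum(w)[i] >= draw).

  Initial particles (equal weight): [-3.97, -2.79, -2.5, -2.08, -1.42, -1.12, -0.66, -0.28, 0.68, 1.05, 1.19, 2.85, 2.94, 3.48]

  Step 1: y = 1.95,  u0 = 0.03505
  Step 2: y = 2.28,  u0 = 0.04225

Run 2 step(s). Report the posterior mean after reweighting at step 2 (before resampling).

step 1: w=[0.0000, 0.0000, 0.0000, 0.0000, 0.0000, 0.0000, 0.0000, 0.0000, 0.0046, 0.1855, 0.5392, 0.1855, 0.0850, 0.0002]  mean=1.6186  Neff=2.7261  idx=[9, 9, 9, 10, 10, 10, 10, 10, 10, 10, 11, 11, 11, 12]
step 2: w=[0.0011, 0.0011, 0.0011, 0.0051, 0.0051, 0.0051, 0.0051, 0.0051, 0.0051, 0.0051, 0.2669, 0.2669, 0.2669, 0.1605]  mean=2.7994  Neff=4.1739  idx=[10, 10, 10, 10, 11, 11, 11, 11, 12, 12, 12, 12, 13, 13]

post_mean = 2.7994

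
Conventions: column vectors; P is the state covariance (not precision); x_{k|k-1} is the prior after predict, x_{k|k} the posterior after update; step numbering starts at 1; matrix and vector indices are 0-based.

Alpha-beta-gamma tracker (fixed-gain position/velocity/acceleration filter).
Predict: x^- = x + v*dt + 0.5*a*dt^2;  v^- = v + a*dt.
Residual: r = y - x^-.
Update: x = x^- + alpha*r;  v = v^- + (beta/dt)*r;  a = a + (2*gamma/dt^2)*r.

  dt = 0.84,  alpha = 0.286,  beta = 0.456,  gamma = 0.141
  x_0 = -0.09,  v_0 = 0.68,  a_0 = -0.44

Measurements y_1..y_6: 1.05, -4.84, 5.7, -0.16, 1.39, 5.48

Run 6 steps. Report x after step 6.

step 1: x_pred=0.3260  r=0.7240  x^+=0.5330  v^+=0.7034  a^+=-0.1506
step 2: x_pred=1.0708  r=-5.9108  x^+=-0.6197  v^+=-2.6318  a^+=-2.5129
step 3: x_pred=-3.7170  r=9.4170  x^+=-1.0237  v^+=0.3694  a^+=1.2506
step 4: x_pred=-0.2722  r=0.1122  x^+=-0.2401  v^+=1.4808  a^+=1.2955
step 5: x_pred=1.4609  r=-0.0709  x^+=1.4406  v^+=2.5306  a^+=1.2672
step 6: x_pred=4.0133  r=1.4667  x^+=4.4328  v^+=4.3912  a^+=1.8533

x_post = 4.4328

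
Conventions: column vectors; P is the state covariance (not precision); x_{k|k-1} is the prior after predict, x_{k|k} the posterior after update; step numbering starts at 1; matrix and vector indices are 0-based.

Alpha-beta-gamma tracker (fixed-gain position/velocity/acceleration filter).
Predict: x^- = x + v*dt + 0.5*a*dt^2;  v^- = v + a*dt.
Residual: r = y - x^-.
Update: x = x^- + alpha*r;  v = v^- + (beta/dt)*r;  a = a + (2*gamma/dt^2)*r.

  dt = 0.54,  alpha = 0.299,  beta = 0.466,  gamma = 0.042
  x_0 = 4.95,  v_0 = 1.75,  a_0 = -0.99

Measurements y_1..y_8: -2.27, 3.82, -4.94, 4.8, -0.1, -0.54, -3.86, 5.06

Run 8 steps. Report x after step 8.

x_post = 1.5113

step 1: x_pred=5.7507  r=-8.0207  x^+=3.3525  v^+=-5.7061  a^+=-3.3005
step 2: x_pred=-0.2100  r=4.0300  x^+=0.9949  v^+=-4.0106  a^+=-2.1396
step 3: x_pred=-1.4827  r=-3.4573  x^+=-2.5165  v^+=-8.1495  a^+=-3.1355
step 4: x_pred=-7.3743  r=12.1743  x^+=-3.7342  v^+=0.6634  a^+=0.3715
step 5: x_pred=-3.3218  r=3.2218  x^+=-2.3585  v^+=3.6443  a^+=1.2996
step 6: x_pred=-0.2011  r=-0.3389  x^+=-0.3024  v^+=4.0536  a^+=1.2020
step 7: x_pred=2.0618  r=-5.9218  x^+=0.2912  v^+=-0.4076  a^+=-0.5039
step 8: x_pred=-0.0024  r=5.0624  x^+=1.5113  v^+=3.6890  a^+=0.9544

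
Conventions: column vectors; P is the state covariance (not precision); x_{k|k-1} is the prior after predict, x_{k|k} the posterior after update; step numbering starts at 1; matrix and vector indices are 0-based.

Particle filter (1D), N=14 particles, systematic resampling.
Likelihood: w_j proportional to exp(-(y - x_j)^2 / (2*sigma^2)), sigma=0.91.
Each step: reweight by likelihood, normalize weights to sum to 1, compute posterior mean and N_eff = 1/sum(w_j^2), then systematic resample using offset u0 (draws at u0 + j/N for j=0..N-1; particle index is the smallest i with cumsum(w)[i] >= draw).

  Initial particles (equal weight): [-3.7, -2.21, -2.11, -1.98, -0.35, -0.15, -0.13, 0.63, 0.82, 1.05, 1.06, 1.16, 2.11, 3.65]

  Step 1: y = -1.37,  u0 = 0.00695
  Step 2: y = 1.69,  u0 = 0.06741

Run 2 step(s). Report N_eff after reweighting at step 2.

N_eff = 4.7779

step 1: w=[0.0100, 0.1733, 0.1907, 0.2120, 0.1416, 0.1081, 0.1049, 0.0237, 0.0147, 0.0077, 0.0075, 0.0056, 0.0002, 0.0000]  mean=-1.2718  Neff=6.4464  idx=[0, 1, 1, 2, 2, 2, 3, 3, 3, 4, 4, 5, 6, 6]
step 2: w=[0.0000, 0.0002, 0.0002, 0.0003, 0.0003, 0.0003, 0.0005, 0.0005, 0.0005, 0.1437, 0.1437, 0.2297, 0.2400, 0.2400]  mean=-0.2032  Neff=4.7779  idx=[9, 9, 10, 10, 11, 11, 11, 12, 12, 12, 13, 13, 13, 13]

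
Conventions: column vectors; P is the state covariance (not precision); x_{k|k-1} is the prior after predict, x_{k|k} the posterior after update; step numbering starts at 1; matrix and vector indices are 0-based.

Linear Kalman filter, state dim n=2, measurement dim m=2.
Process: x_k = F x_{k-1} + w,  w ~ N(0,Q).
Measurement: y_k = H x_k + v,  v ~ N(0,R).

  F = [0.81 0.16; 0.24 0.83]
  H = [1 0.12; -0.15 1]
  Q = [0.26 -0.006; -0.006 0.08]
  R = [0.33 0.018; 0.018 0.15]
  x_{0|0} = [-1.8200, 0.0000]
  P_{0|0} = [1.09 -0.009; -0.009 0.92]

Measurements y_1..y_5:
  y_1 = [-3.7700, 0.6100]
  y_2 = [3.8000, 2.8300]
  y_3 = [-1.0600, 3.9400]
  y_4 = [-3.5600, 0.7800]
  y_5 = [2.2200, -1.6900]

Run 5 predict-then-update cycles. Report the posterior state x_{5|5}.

step 1: x^-=[-1.4742, -0.4368]  P^-=[0.9964 0.3217; 0.3217 0.7730]  S=[1.4147 0.2772; 0.2772 0.8489]  K=[0.7391 -0.0385; 0.1343 0.8099]  nu=[-2.2434, 0.8257]  x^+=[-3.1641, -0.0693]  P^+=[0.2380 0.0432; 0.0432 0.1304]
step 2: x^-=[-2.5740, -0.8169]  P^-=[0.4307 0.0883; 0.0883 0.2008]  S=[0.7848 0.0642; 0.0642 0.3340]  K=[0.5654 -0.0377; 0.0988 0.5425]  nu=[6.4720, 3.2608]  x^+=[0.9624, 1.5918]  P^+=[0.1821 0.0318; 0.0318 0.0879]
step 3: x^-=[1.0342, 1.5521]  P^-=[0.3900 0.0637; 0.0637 0.1637]  S=[0.7376 0.0417; 0.0417 0.3034]  K=[0.5423 -0.0574; 0.0849 0.4965]  nu=[-2.2805, 2.5430]  x^+=[-0.3484, 2.6211]  P^+=[0.1746 0.0273; 0.0273 0.0801]
step 4: x^-=[0.1371, 2.0919]  P^-=[0.3837 0.0580; 0.0580 0.1561]  S=[0.7299 0.0362; 0.0362 0.2974]  K=[0.5384 -0.0639; 0.0811 0.4859]  nu=[-3.9482, -1.2913]  x^+=[-1.9061, 1.1442]  P^+=[0.1734 0.0261; 0.0261 0.0783]
step 5: x^-=[-1.3609, 0.4922]  P^-=[0.3825 0.0567; 0.0567 0.1543]  S=[0.7284 0.0348; 0.0348 0.2959]  K=[0.5377 -0.0656; 0.0801 0.4833]  nu=[3.5218, -2.3863]  x^+=[0.6893, -0.3789]  P^+=[0.1732 0.0258; 0.0258 0.0778]

x_post = [0.6893, -0.3789]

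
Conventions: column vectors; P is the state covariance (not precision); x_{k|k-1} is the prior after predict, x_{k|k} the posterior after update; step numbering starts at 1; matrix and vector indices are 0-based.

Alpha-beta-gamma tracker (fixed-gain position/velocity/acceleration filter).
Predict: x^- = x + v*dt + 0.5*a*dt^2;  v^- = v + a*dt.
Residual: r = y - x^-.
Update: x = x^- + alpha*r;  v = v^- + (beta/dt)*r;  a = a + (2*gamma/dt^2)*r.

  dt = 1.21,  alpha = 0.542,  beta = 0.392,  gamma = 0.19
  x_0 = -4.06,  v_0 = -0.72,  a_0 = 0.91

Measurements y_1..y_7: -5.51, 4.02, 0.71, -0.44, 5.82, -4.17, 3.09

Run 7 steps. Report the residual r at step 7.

resid = 11.4580

step 1: x_pred=-4.2650  r=-1.2450  x^+=-4.9398  v^+=-0.0222  a^+=0.5869
step 2: x_pred=-4.5371  r=8.5571  x^+=0.1009  v^+=3.4601  a^+=2.8078
step 3: x_pred=6.3430  r=-5.6330  x^+=3.2899  v^+=5.0326  a^+=1.3458
step 4: x_pred=10.3646  r=-10.8046  x^+=4.5085  v^+=3.1607  a^+=-1.4585
step 5: x_pred=7.2653  r=-1.4453  x^+=6.4819  v^+=0.9277  a^+=-1.8336
step 6: x_pred=6.2622  r=-10.4322  x^+=0.6079  v^+=-4.6706  a^+=-4.5412
step 7: x_pred=-8.3680  r=11.4580  x^+=-2.1577  v^+=-6.4535  a^+=-1.5674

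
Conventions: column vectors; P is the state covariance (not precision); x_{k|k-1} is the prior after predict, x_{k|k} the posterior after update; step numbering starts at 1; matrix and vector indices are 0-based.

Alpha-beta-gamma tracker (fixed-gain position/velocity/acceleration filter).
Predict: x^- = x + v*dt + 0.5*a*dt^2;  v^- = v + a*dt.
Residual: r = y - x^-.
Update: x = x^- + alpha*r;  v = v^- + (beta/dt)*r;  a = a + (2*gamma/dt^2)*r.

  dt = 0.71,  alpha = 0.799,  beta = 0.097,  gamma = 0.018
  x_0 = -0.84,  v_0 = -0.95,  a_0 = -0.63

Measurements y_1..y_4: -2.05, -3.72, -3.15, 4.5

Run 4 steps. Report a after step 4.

step 1: x_pred=-1.6733  r=-0.3767  x^+=-1.9743  v^+=-1.4488  a^+=-0.6569
step 2: x_pred=-3.1685  r=-0.5515  x^+=-3.6091  v^+=-1.9905  a^+=-0.6963
step 3: x_pred=-5.1979  r=2.0479  x^+=-3.5616  v^+=-2.2051  a^+=-0.5500
step 4: x_pred=-5.2659  r=9.7659  x^+=2.5371  v^+=-1.2614  a^+=0.1474

a_post = 0.1474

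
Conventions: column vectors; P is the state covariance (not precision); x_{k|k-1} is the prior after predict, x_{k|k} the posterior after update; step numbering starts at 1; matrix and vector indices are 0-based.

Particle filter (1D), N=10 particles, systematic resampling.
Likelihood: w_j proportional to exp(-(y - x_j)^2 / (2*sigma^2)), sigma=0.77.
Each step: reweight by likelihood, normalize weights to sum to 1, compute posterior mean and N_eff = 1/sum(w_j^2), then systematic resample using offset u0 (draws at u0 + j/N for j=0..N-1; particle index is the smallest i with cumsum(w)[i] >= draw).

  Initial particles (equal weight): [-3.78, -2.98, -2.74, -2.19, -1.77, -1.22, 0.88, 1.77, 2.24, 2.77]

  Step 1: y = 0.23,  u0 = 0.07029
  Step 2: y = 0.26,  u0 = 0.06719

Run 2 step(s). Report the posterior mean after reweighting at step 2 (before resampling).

post_mean = 0.7803

step 1: w=[0.0000, 0.0002, 0.0005, 0.0066, 0.0316, 0.1565, 0.6454, 0.1247, 0.0305, 0.0040]  mean=0.6049  Neff=2.1809  idx=[5, 5, 6, 6, 6, 6, 6, 6, 7, 8]
step 2: w=[0.0326, 0.0326, 0.1495, 0.1495, 0.1495, 0.1495, 0.1495, 0.1495, 0.0302, 0.0076]  mean=0.7803  Neff=7.2887  idx=[2, 2, 3, 4, 4, 5, 6, 6, 7, 8]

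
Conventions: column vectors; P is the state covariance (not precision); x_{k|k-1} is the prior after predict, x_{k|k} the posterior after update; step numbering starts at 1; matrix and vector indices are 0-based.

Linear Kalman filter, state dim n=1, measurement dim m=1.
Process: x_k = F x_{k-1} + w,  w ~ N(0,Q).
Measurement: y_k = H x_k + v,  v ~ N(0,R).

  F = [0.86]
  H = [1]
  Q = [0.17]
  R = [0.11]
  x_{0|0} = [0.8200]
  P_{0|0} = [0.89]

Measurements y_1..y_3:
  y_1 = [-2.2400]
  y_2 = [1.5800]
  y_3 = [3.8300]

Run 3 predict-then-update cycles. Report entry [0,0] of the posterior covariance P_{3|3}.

P_post[0,0] = 0.0740

step 1: x^-=[0.7052]  P^-=[0.8282]  S=[0.9382]  K=[0.8828]  nu=[-2.9452]  x^+=[-1.8947]  P^+=[0.0971]
step 2: x^-=[-1.6294]  P^-=[0.2418]  S=[0.3518]  K=[0.6873]  nu=[3.2094]  x^+=[0.5765]  P^+=[0.0756]
step 3: x^-=[0.4958]  P^-=[0.2259]  S=[0.3359]  K=[0.6725]  nu=[3.3342]  x^+=[2.7382]  P^+=[0.0740]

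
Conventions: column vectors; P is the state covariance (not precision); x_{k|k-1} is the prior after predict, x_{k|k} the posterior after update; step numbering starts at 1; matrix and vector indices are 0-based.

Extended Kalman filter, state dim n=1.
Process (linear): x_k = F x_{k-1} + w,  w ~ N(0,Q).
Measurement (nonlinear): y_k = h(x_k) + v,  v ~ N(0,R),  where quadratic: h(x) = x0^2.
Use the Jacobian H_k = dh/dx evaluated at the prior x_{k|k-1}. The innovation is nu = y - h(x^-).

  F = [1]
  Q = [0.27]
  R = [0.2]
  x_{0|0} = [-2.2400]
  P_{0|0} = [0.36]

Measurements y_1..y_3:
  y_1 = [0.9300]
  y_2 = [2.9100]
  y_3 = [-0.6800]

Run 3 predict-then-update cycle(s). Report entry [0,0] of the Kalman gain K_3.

K[0,0] = -0.2753

step 1: x^-=[-2.2400]  P^-=[0.6300]  H_jac=[-4.4800]  S=[12.8444]  K=[-0.2197]  nu=[-4.0876]  x^+=[-1.3418]  P^+=[0.0098]
step 2: x^-=[-1.3418]  P^-=[0.2798]  H_jac=[-2.6836]  S=[2.2151]  K=[-0.3390]  nu=[1.1096]  x^+=[-1.7179]  P^+=[0.0253]
step 3: x^-=[-1.7179]  P^-=[0.2953]  H_jac=[-3.4359]  S=[3.6856]  K=[-0.2753]  nu=[-3.6313]  x^+=[-0.7184]  P^+=[0.0160]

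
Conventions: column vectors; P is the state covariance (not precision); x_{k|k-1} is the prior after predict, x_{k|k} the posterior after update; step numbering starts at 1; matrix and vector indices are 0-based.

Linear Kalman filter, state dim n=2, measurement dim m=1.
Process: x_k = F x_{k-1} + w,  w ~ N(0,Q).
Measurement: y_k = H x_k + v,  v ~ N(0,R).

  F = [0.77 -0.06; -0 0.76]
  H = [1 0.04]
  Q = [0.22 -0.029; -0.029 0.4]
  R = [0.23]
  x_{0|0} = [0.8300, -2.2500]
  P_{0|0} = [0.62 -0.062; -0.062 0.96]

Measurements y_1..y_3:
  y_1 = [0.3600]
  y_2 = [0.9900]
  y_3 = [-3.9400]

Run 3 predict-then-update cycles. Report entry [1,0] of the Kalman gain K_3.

K[1,0] = -0.1363

step 1: x^-=[0.7741, -1.7100]  P^-=[0.5968 -0.1091; -0.1091 0.9545]  S=[0.8196]  K=[0.7228; -0.0865]  nu=[-0.3457]  x^+=[0.5242, -1.6801]  P^+=[0.1686 -0.0578; -0.0578 0.9484]
step 2: x^-=[0.5045, -1.2769]  P^-=[0.3287 -0.1061; -0.1061 0.9478]  S=[0.5517]  K=[0.5881; -0.1236]  nu=[0.5366]  x^+=[0.8200, -1.3432]  P^+=[0.1379 -0.0660; -0.0660 0.9394]
step 3: x^-=[0.7120, -1.0208]  P^-=[0.3112 -0.1105; -0.1105 0.9426]  S=[0.5339]  K=[0.5747; -0.1363]  nu=[-4.6112]  x^+=[-1.9379, -0.3925]  P^+=[0.1349 -0.0686; -0.0686 0.9327]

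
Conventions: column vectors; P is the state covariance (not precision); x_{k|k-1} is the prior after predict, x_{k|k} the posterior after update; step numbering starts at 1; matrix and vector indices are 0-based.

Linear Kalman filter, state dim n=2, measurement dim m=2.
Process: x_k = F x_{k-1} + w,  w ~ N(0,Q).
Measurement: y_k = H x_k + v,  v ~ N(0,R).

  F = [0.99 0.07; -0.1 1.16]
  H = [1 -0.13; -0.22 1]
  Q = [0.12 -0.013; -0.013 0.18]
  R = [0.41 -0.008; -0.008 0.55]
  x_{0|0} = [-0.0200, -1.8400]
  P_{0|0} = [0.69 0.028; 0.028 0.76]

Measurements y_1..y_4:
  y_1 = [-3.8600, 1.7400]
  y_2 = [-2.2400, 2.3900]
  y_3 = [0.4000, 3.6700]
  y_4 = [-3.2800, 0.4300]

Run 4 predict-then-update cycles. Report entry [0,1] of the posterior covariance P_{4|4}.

P_post[0,1] = 0.0491

step 1: x^-=[-0.1486, -2.1324]  P^-=[0.8039 0.0124; 0.0124 1.2031]  S=[1.2310 -0.3285; -0.3285 1.7865]  K=[0.6595 0.0292; 0.0655 0.6839]  nu=[-3.9886, 3.8397]  x^+=[-2.6670, 0.2324]  P^+=[0.2796 0.0723; 0.0723 0.3915]
step 2: x^-=[-2.6241, 0.5362]  P^-=[0.4059 0.0736; 0.0736 0.6929]  S=[0.8085 -0.1116; -0.1116 1.2301]  K=[0.4947 0.0322; 0.0563 0.5552]  nu=[0.4538, 1.2765]  x^+=[-2.3585, 1.2705]  P^+=[0.2104 0.0600; 0.0600 0.3181]
step 3: x^-=[-2.2460, 1.7096]  P^-=[0.3361 0.0605; 0.0605 0.5962]  S=[0.7404 -0.0972; -0.0972 1.1359]  K=[0.4467 0.0264; 0.0449 0.5170]  nu=[2.8683, 1.4662]  x^+=[-0.9260, 2.5965]  P^+=[0.1898 0.0527; 0.0527 0.2956]
step 4: x^-=[-0.7350, 3.1046]  P^-=[0.3148 0.0524; 0.0524 0.5674]  S=[0.7207 -0.0971; -0.0971 1.1096]  K=[0.4303 0.0225; 0.0383 0.5043]  nu=[-2.1415, -2.8363]  x^+=[-1.7202, 1.5921]  P^+=[0.1826 0.0491; 0.0491 0.2879]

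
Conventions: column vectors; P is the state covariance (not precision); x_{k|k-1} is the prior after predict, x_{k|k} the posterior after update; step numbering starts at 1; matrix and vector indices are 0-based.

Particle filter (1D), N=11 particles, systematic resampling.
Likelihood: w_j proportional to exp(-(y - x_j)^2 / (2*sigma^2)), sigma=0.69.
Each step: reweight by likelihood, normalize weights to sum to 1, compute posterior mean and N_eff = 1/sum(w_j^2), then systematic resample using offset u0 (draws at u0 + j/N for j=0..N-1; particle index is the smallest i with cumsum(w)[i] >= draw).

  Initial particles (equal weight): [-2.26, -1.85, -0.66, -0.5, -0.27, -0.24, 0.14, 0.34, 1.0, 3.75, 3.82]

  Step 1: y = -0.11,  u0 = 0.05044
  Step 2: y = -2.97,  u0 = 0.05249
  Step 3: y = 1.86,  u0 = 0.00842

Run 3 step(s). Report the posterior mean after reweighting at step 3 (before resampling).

step 1: w=[0.0014, 0.0074, 0.1299, 0.1521, 0.1737, 0.1753, 0.1671, 0.1442, 0.0489, 0.0000, 0.0000]  mean=-0.1462  Neff=6.5761  idx=[2, 3, 3, 4, 4, 5, 5, 6, 6, 7, 8]
step 2: w=[0.4179, 0.1872, 0.1872, 0.0537, 0.0537, 0.0452, 0.0452, 0.0044, 0.0044, 0.0011, 0.0000]  mean=-0.5120  Neff=3.9282  idx=[0, 0, 0, 0, 0, 1, 1, 2, 2, 4, 6]
step 3: w=[0.0351, 0.0351, 0.0351, 0.0351, 0.0351, 0.0797, 0.0797, 0.0797, 0.0797, 0.2359, 0.2695]  mean=-0.4038  Neff=6.2543  idx=[0, 2, 5, 6, 7, 8, 9, 9, 10, 10, 10]

post_mean = -0.4038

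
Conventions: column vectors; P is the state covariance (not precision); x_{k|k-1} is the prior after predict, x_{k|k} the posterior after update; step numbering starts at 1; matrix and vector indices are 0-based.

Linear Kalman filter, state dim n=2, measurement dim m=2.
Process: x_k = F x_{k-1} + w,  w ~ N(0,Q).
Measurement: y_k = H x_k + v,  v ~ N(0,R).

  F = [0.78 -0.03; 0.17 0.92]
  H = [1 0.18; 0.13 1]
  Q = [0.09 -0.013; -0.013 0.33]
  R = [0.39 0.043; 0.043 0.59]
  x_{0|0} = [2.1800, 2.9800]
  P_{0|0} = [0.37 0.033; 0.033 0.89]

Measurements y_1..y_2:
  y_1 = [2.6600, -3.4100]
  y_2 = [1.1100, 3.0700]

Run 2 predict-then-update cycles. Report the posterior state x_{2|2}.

step 1: x^-=[1.6110, 3.1122]  P^-=[0.3144 0.0350; 0.0350 1.1043]  S=[0.7527 0.3185; 0.3185 1.7087]  K=[0.4421 -0.0380; 0.0391 0.6417]  nu=[0.4888, -6.7316]  x^+=[2.0828, -1.1880]  P^+=[0.1755 -0.0262; -0.0262 0.3837]
step 2: x^-=[1.6602, -0.7389]  P^-=[0.1983 -0.0190; -0.0190 0.6516]  S=[0.6026 0.1666; 0.1666 1.2400]  K=[0.3344 -0.0395; 0.0191 0.5209]  nu=[-0.4172, 3.5931]  x^+=[1.3789, 1.1249]  P^+=[0.1334 -0.0262; -0.0262 0.3116]

x_post = [1.3789, 1.1249]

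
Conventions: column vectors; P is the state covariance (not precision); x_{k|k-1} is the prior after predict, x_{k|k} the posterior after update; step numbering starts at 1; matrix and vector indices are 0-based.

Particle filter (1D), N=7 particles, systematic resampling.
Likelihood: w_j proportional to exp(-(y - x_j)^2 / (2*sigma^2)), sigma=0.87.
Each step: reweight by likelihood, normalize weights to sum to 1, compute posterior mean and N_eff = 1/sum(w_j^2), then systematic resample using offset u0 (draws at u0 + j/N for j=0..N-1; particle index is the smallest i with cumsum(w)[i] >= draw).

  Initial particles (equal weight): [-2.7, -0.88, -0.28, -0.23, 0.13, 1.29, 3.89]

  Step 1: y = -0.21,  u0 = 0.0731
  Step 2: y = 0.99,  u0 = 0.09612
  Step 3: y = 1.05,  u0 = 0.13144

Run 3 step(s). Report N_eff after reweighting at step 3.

step 1: w=[0.0043, 0.1902, 0.2550, 0.2557, 0.2370, 0.0579, 0.0000]  mean=-0.2036  Neff=4.4226  idx=[1, 2, 2, 3, 3, 4, 4]
step 2: w=[0.0359, 0.1247, 0.1247, 0.1354, 0.1354, 0.2220, 0.2220]  mean=-0.1060  Neff=5.9669  idx=[1, 2, 3, 4, 5, 6, 6]
step 3: w=[0.1031, 0.1031, 0.1124, 0.1124, 0.1897, 0.1897, 0.1897]  mean=-0.0355  Neff=6.4749  idx=[1, 2, 3, 4, 5, 6, 6]

N_eff = 6.4749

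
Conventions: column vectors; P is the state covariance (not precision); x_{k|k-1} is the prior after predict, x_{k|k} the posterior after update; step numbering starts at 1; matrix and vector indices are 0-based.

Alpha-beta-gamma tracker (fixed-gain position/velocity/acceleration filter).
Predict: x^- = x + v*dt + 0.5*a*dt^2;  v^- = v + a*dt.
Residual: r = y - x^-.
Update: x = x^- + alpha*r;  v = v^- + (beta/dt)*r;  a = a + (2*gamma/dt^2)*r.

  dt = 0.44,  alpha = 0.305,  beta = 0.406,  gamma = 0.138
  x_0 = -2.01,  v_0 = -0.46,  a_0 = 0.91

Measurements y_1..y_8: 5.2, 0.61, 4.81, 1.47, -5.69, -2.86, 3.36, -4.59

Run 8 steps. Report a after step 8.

a_post = 26.2303

step 1: x_pred=-2.1243  r=7.3243  x^+=0.1096  v^+=6.6987  a^+=11.3517
step 2: x_pred=4.1559  r=-3.5459  x^+=3.0744  v^+=8.4216  a^+=6.2966
step 3: x_pred=7.3894  r=-2.5794  x^+=6.6027  v^+=8.8120  a^+=2.6193
step 4: x_pred=10.7335  r=-9.2635  x^+=7.9081  v^+=1.4168  a^+=-10.5869
step 5: x_pred=7.5067  r=-13.1967  x^+=3.4817  v^+=-15.4184  a^+=-29.4004
step 6: x_pred=-6.1483  r=3.2883  x^+=-5.1454  v^+=-25.3204  a^+=-24.7125
step 7: x_pred=-18.6785  r=22.0385  x^+=-11.9568  v^+=-15.8583  a^+=6.7061
step 8: x_pred=-18.2853  r=13.6953  x^+=-14.1082  v^+=-0.2706  a^+=26.2303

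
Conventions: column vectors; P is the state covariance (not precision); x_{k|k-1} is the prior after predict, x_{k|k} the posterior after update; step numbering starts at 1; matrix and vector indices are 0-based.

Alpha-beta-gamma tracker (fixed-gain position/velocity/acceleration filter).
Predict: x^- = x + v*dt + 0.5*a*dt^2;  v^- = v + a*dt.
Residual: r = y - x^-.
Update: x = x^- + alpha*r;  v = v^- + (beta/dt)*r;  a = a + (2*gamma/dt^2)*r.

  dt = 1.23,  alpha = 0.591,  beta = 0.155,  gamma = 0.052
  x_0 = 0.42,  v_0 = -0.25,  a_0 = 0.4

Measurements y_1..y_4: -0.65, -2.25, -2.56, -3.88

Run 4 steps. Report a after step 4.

step 1: x_pred=0.4151  r=-1.0651  x^+=-0.2144  v^+=0.1078  a^+=0.3268
step 2: x_pred=0.1654  r=-2.4154  x^+=-1.2621  v^+=0.2053  a^+=0.1607
step 3: x_pred=-0.8879  r=-1.6721  x^+=-1.8761  v^+=0.1924  a^+=0.0458
step 4: x_pred=-1.6049  r=-2.2751  x^+=-2.9495  v^+=-0.0380  a^+=-0.1106

a_post = -0.1106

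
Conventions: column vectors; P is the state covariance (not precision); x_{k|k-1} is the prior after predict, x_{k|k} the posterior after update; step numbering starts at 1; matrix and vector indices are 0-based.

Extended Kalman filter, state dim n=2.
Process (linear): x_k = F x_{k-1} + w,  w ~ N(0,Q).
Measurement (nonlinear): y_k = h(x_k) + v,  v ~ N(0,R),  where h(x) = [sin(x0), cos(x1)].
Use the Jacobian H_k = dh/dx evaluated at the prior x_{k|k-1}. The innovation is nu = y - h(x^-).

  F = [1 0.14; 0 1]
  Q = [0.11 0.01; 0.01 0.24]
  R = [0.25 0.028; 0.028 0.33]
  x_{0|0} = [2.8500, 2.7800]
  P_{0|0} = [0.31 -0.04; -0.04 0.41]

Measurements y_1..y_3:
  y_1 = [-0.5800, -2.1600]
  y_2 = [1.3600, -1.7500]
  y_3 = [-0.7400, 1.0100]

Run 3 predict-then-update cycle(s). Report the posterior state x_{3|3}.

x_post = [3.5307, 1.2306]

step 1: x^-=[3.2392, 2.7800]  P^-=[0.4168 0.0274; 0.0274 0.6500]  H_jac=[-0.9952 0.0000; 0.0000 -0.3538]  S=[0.6629 0.0376; 0.0376 0.4113]  K=[-0.6278 0.0339; -0.0094 -0.5581]  nu=[-0.4825, -1.2247]  x^+=[3.5006, 3.4681]  P^+=[0.1567 0.0181; 0.0181 0.5214]
step 2: x^-=[3.9862, 3.4681]  P^-=[0.2820 0.1011; 0.1011 0.7614]  H_jac=[-0.6641 0.0000; 0.0000 0.3207]  S=[0.3744 0.0065; 0.0065 0.4083]  K=[-0.5018 0.0873; -0.1897 0.6011]  nu=[2.1077, -0.8028]  x^+=[2.8585, 2.5858]  P^+=[0.1852 0.0461; 0.0461 0.6019]
step 3: x^-=[3.2205, 2.5858]  P^-=[0.3199 0.1403; 0.1403 0.8419]  H_jac=[-0.9969 0.0000; 0.0000 -0.5277]  S=[0.5679 0.1018; 0.1018 0.5644]  K=[-0.5560 -0.0309; -0.1087 -0.7675]  nu=[-0.6612, 1.8595]  x^+=[3.5307, 1.2306]  P^+=[0.1403 0.0488; 0.0488 0.4858]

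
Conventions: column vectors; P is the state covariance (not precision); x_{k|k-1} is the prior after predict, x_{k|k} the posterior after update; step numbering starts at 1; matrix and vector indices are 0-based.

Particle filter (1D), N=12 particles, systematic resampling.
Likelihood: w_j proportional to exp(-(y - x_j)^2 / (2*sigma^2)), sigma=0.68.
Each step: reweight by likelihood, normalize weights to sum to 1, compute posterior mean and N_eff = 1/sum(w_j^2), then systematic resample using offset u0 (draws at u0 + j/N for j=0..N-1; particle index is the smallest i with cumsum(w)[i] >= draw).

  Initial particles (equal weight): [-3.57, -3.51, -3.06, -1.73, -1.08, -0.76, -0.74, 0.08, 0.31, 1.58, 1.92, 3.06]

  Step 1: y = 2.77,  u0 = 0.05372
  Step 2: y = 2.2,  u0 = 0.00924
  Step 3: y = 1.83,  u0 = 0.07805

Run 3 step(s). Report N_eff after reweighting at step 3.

step 1: w=[0.0000, 0.0000, 0.0000, 0.0000, 0.0000, 0.0000, 0.0000, 0.0003, 0.0009, 0.1361, 0.2881, 0.5746]  mean=2.5269  Neff=2.3163  idx=[9, 9, 10, 10, 10, 11, 11, 11, 11, 11, 11, 11]
step 2: w=[0.0914, 0.0914, 0.1272, 0.1272, 0.1272, 0.0622, 0.0622, 0.0622, 0.0622, 0.0622, 0.0622, 0.0622]  mean=2.3545  Neff=10.8278  idx=[0, 1, 1, 2, 3, 3, 4, 5, 6, 8, 9, 10]
step 3: w=[0.1207, 0.1207, 0.1207, 0.1280, 0.1280, 0.1280, 0.1280, 0.0252, 0.0252, 0.0252, 0.0252, 0.0252]  mean=1.9403  Neff=8.8939  idx=[0, 1, 2, 2, 3, 4, 4, 5, 5, 6, 8, 11]

N_eff = 8.8939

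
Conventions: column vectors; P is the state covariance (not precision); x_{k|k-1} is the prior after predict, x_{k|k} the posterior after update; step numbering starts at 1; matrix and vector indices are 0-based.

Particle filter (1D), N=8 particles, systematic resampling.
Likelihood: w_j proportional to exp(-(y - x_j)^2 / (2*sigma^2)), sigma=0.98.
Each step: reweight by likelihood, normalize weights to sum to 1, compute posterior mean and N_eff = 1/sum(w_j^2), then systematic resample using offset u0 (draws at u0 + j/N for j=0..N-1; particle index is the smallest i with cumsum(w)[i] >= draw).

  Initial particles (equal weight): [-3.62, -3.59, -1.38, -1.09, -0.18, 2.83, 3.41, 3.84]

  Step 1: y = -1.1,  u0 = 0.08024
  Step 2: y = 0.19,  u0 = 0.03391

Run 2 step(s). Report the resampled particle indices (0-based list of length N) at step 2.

step 1: w=[0.0137, 0.0148, 0.3582, 0.3731, 0.2401, 0.0001, 0.0000, 0.0000]  mean=-1.0464  Neff=3.0717  idx=[2, 2, 2, 3, 3, 3, 4, 4]
step 2: w=[0.0698, 0.0698, 0.0698, 0.1073, 0.1073, 0.1073, 0.2344, 0.2344]  mean=-0.7240  Neff=6.2876  idx=[0, 2, 3, 4, 6, 6, 7, 7]

resampled_idx = [0, 2, 3, 4, 6, 6, 7, 7]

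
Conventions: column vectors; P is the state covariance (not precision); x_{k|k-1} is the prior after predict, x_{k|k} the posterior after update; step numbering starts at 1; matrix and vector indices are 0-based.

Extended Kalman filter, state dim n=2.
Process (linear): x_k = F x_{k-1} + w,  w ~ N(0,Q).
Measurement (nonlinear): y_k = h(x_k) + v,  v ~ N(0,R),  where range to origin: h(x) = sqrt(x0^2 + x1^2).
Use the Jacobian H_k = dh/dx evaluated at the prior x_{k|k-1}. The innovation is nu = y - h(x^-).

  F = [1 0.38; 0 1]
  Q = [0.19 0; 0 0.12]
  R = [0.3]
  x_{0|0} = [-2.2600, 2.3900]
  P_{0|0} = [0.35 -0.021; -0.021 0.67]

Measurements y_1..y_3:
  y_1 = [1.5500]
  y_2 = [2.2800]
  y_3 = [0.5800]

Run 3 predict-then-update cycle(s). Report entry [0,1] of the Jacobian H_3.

step 1: x^-=[-1.3518, 2.3900]  P^-=[0.6208 0.2336; 0.2336 0.7900]  H_jac=[-0.4923 0.8704]  S=[0.8488]  K=[-0.1205; 0.6746]  nu=[-1.1958]  x^+=[-1.2077, 1.5833]  P^+=[0.6085 0.3026; 0.3026 0.4037]
step 2: x^-=[-0.6060, 1.5833]  P^-=[1.0867 0.4560; 0.4560 0.5237]  H_jac=[-0.3575 0.9339]  S=[0.5911]  K=[0.0632; 0.5516]  nu=[0.5847]  x^+=[-0.5691, 1.9058]  P^+=[1.0844 0.4354; 0.4354 0.3438]
step 3: x^-=[0.1551, 1.9058]  P^-=[1.6549 0.5661; 0.5661 0.4638]  H_jac=[0.0811 0.9967]  S=[0.8632]  K=[0.8091; 0.5888]  nu=[-1.3321]  x^+=[-0.9227, 1.1215]  P^+=[1.0898 0.1548; 0.1548 0.1646]

H_jac[0,1] = 0.9967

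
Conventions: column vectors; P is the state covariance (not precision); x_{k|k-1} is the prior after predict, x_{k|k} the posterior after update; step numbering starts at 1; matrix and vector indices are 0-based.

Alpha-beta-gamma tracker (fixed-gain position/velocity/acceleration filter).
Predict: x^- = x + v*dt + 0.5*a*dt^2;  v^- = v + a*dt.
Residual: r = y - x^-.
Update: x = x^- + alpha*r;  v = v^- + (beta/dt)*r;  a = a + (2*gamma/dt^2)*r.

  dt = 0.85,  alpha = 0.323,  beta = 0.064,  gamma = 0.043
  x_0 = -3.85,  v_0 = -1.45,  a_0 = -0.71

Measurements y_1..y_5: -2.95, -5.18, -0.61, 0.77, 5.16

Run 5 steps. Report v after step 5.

step 1: x_pred=-5.3390  r=2.3890  x^+=-4.5673  v^+=-1.8736  a^+=-0.4256
step 2: x_pred=-6.3137  r=1.1337  x^+=-5.9475  v^+=-2.1501  a^+=-0.2907
step 3: x_pred=-7.8801  r=7.2701  x^+=-5.5318  v^+=-1.8497  a^+=0.5747
step 4: x_pred=-6.8965  r=7.6665  x^+=-4.4202  v^+=-0.7840  a^+=1.4872
step 5: x_pred=-4.5494  r=9.7094  x^+=-1.4133  v^+=1.2112  a^+=2.6429

v_post = 1.2112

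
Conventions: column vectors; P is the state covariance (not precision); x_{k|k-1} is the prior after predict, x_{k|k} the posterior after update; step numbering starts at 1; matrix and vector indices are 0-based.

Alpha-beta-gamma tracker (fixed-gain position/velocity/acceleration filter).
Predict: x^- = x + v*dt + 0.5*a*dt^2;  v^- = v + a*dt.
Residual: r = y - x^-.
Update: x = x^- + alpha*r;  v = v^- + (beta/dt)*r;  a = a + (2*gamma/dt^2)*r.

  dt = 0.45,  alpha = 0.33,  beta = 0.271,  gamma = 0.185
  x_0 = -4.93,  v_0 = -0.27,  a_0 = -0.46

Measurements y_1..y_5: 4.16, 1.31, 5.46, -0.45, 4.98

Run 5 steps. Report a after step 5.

step 1: x_pred=-5.0981  r=9.2581  x^+=-2.0429  v^+=5.0984  a^+=16.4560
step 2: x_pred=1.9175  r=-0.6075  x^+=1.7171  v^+=12.1377  a^+=15.3459
step 3: x_pred=8.7328  r=-3.2728  x^+=7.6528  v^+=17.0724  a^+=9.3660
step 4: x_pred=16.2837  r=-16.7337  x^+=10.7616  v^+=11.2097  a^+=-21.2092
step 5: x_pred=13.6585  r=-8.6785  x^+=10.7946  v^+=-3.5608  a^+=-37.0662

a_post = -37.0662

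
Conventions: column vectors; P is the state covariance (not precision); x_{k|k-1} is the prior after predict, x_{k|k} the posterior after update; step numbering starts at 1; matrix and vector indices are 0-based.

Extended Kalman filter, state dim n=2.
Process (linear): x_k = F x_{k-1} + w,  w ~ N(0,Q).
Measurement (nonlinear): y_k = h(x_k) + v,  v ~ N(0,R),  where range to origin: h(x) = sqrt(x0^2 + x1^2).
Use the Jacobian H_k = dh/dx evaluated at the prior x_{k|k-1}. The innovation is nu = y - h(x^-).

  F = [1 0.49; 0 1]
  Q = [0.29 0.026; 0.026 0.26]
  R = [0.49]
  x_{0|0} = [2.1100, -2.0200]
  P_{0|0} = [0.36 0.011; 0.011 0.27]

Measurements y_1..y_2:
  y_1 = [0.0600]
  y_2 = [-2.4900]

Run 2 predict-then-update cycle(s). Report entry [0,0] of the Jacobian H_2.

H_jac[0,0] = 0.0814

step 1: x^-=[1.1202, -2.0200]  P^-=[0.7256 0.1693; 0.1693 0.5300]  H_jac=[0.4850 -0.8745]  S=[0.9224]  K=[0.2210; -0.4135]  nu=[-2.2498]  x^+=[0.6230, -1.0897]  P^+=[0.6806 0.2536; 0.2536 0.3723]
step 2: x^-=[0.0890, -1.0897]  P^-=[1.3085 0.4620; 0.4620 0.6323]  H_jac=[0.0814 -0.9967]  S=[1.0518]  K=[-0.3365; -0.5634]  nu=[-3.5834]  x^+=[1.2948, 0.9291]  P^+=[1.1894 0.2626; 0.2626 0.2984]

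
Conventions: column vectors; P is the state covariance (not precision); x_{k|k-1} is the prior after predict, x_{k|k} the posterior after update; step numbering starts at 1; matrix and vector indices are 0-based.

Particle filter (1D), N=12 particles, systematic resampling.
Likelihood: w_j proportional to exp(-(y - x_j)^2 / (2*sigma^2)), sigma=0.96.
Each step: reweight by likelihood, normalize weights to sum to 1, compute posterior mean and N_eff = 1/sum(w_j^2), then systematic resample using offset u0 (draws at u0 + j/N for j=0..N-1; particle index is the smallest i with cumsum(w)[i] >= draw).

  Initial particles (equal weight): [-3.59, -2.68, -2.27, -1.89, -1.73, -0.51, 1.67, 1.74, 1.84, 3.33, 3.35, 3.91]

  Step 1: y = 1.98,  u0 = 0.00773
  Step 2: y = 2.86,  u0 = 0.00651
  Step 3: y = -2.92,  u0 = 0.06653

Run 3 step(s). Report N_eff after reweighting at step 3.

N_eff = 8.1024

step 1: w=[0.0000, 0.0000, 0.0000, 0.0001, 0.0001, 0.0091, 0.2492, 0.2544, 0.2597, 0.0977, 0.0948, 0.0348]  mean=2.1107  Neff=4.6700  idx=[5, 6, 6, 6, 7, 7, 7, 8, 8, 8, 9, 10]
step 2: w=[0.0003, 0.0727, 0.0727, 0.0727, 0.0793, 0.0793, 0.0793, 0.0891, 0.0891, 0.0891, 0.1390, 0.1375]  mean=2.1931  Neff=10.3367  idx=[1, 2, 3, 4, 5, 6, 7, 8, 9, 10, 10, 11]
step 3: w=[0.1568, 0.1568, 0.1568, 0.1103, 0.1103, 0.1103, 0.0662, 0.0662, 0.0662, 0.0000, 0.0000, 0.0000]  mean=1.7270  Neff=8.1024  idx=[0, 0, 1, 2, 2, 3, 3, 4, 5, 6, 7, 8]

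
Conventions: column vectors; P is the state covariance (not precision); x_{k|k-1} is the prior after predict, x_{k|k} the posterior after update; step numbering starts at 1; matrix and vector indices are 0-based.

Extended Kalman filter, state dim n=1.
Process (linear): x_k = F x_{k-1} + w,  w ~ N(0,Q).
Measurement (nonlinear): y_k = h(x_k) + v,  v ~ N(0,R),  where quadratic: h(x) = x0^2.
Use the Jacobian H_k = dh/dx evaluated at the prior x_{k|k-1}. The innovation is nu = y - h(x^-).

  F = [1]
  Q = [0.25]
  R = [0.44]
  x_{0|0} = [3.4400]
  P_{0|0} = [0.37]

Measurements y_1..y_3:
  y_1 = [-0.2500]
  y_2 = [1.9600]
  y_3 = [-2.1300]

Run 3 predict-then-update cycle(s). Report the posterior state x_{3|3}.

x_post = [0.2285]

step 1: x^-=[3.4400]  P^-=[0.6200]  H_jac=[6.8800]  S=[29.7873]  K=[0.1432]  nu=[-12.0836]  x^+=[1.7096]  P^+=[0.0092]
step 2: x^-=[1.7096]  P^-=[0.2592]  H_jac=[3.4192]  S=[3.4698]  K=[0.2554]  nu=[-0.9628]  x^+=[1.4637]  P^+=[0.0329]
step 3: x^-=[1.4637]  P^-=[0.2829]  H_jac=[2.9275]  S=[2.8642]  K=[0.2891]  nu=[-4.2725]  x^+=[0.2285]  P^+=[0.0435]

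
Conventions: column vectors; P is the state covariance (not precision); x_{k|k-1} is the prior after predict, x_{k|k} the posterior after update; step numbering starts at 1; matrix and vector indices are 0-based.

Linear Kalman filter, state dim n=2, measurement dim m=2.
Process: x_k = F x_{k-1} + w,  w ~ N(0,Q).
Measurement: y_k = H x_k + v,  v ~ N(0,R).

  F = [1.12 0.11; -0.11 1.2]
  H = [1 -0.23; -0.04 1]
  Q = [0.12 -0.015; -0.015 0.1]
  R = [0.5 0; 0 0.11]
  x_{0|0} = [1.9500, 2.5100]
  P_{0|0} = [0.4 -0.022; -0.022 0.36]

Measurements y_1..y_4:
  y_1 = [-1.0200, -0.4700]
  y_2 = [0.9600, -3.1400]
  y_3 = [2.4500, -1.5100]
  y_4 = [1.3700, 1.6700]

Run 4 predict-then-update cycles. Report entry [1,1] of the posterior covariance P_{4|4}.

step 1: x^-=[2.4601, 2.7975]  P^-=[0.6207 -0.0461; -0.0461 0.6290]  S=[1.1752 -0.2160; -0.2160 0.7437]  K=[0.5490 0.0641; -0.0068 0.8463]  nu=[-2.8367, -3.1691]  x^+=[0.6996, 0.1346]  P^+=[0.2787 0.0182; 0.0182 0.0938]
step 2: x^-=[0.7984, 0.0846]  P^-=[0.4752 -0.0127; -0.0127 0.2337]  S=[0.9934 -0.0856; -0.0856 0.3454]  K=[0.4837 0.0280; -0.0087 0.6758]  nu=[0.1811, -3.1926]  x^+=[0.7965, -2.0744]  P^+=[0.2448 0.0129; 0.0129 0.0748]
step 3: x^-=[0.6639, -2.5769]  P^-=[0.4312 -0.0181; -0.0181 0.2073]  S=[0.9505 -0.0832; -0.0832 0.3195]  K=[0.4588 0.0088; -0.0125 0.6480]  nu=[1.1934, 1.0935]  x^+=[1.2210, -1.8833]  P^+=[0.2318 0.0102; 0.0102 0.0717]
step 4: x^-=[1.1604, -2.3942]  P^-=[0.4141 -0.0205; -0.0205 0.2033]  S=[0.9343 -0.0840; -0.0840 0.3156]  K=[0.4485 0.0020; -0.0142 0.6430]  nu=[-0.3411, 4.1107]  x^+=[1.0158, 0.2539]  P^+=[0.2264 0.0093; 0.0093 0.0711]

P_post[1,1] = 0.0711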